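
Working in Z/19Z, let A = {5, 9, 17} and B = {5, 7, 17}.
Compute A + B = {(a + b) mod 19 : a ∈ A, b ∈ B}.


Work in Z/19Z: reduce every sum a + b modulo 19.
Enumerate all 9 pairs:
a = 5: 5+5=10, 5+7=12, 5+17=3
a = 9: 9+5=14, 9+7=16, 9+17=7
a = 17: 17+5=3, 17+7=5, 17+17=15
Distinct residues collected: {3, 5, 7, 10, 12, 14, 15, 16}
|A + B| = 8 (out of 19 total residues).

A + B = {3, 5, 7, 10, 12, 14, 15, 16}


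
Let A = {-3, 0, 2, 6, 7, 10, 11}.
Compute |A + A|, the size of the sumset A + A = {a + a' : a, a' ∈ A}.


A + A = {a + a' : a, a' ∈ A}; |A| = 7.
General bounds: 2|A| - 1 ≤ |A + A| ≤ |A|(|A|+1)/2, i.e. 13 ≤ |A + A| ≤ 28.
Lower bound 2|A|-1 is attained iff A is an arithmetic progression.
Enumerate sums a + a' for a ≤ a' (symmetric, so this suffices):
a = -3: -3+-3=-6, -3+0=-3, -3+2=-1, -3+6=3, -3+7=4, -3+10=7, -3+11=8
a = 0: 0+0=0, 0+2=2, 0+6=6, 0+7=7, 0+10=10, 0+11=11
a = 2: 2+2=4, 2+6=8, 2+7=9, 2+10=12, 2+11=13
a = 6: 6+6=12, 6+7=13, 6+10=16, 6+11=17
a = 7: 7+7=14, 7+10=17, 7+11=18
a = 10: 10+10=20, 10+11=21
a = 11: 11+11=22
Distinct sums: {-6, -3, -1, 0, 2, 3, 4, 6, 7, 8, 9, 10, 11, 12, 13, 14, 16, 17, 18, 20, 21, 22}
|A + A| = 22

|A + A| = 22


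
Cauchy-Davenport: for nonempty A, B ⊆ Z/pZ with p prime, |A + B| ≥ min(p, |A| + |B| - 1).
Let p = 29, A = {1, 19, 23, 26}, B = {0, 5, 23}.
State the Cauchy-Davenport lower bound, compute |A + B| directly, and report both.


Cauchy-Davenport: |A + B| ≥ min(p, |A| + |B| - 1) for A, B nonempty in Z/pZ.
|A| = 4, |B| = 3, p = 29.
CD lower bound = min(29, 4 + 3 - 1) = min(29, 6) = 6.
Compute A + B mod 29 directly:
a = 1: 1+0=1, 1+5=6, 1+23=24
a = 19: 19+0=19, 19+5=24, 19+23=13
a = 23: 23+0=23, 23+5=28, 23+23=17
a = 26: 26+0=26, 26+5=2, 26+23=20
A + B = {1, 2, 6, 13, 17, 19, 20, 23, 24, 26, 28}, so |A + B| = 11.
Verify: 11 ≥ 6? Yes ✓.

CD lower bound = 6, actual |A + B| = 11.


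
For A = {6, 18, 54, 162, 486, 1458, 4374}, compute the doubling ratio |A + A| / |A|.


|A| = 7.
Compute A + A by enumerating all 49 pairs.
A + A = {12, 24, 36, 60, 72, 108, 168, 180, 216, 324, 492, 504, 540, 648, 972, 1464, 1476, 1512, 1620, 1944, 2916, 4380, 4392, 4428, 4536, 4860, 5832, 8748}, so |A + A| = 28.
K = |A + A| / |A| = 28/7 = 4/1 ≈ 4.0000.
Reference: AP of size 7 gives K = 13/7 ≈ 1.8571; a fully generic set of size 7 gives K ≈ 4.0000.

|A| = 7, |A + A| = 28, K = 28/7 = 4/1.


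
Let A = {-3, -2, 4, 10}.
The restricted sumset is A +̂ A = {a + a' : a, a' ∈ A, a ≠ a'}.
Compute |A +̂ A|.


Restricted sumset: A +̂ A = {a + a' : a ∈ A, a' ∈ A, a ≠ a'}.
Equivalently, take A + A and drop any sum 2a that is achievable ONLY as a + a for a ∈ A (i.e. sums representable only with equal summands).
Enumerate pairs (a, a') with a < a' (symmetric, so each unordered pair gives one sum; this covers all a ≠ a'):
  -3 + -2 = -5
  -3 + 4 = 1
  -3 + 10 = 7
  -2 + 4 = 2
  -2 + 10 = 8
  4 + 10 = 14
Collected distinct sums: {-5, 1, 2, 7, 8, 14}
|A +̂ A| = 6
(Reference bound: |A +̂ A| ≥ 2|A| - 3 for |A| ≥ 2, with |A| = 4 giving ≥ 5.)

|A +̂ A| = 6


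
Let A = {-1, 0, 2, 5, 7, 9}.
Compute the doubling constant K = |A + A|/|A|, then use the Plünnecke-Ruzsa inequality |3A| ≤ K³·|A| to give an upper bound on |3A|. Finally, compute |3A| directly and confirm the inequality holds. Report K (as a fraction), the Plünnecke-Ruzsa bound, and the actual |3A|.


|A| = 6.
Step 1: Compute A + A by enumerating all 36 pairs.
A + A = {-2, -1, 0, 1, 2, 4, 5, 6, 7, 8, 9, 10, 11, 12, 14, 16, 18}, so |A + A| = 17.
Step 2: Doubling constant K = |A + A|/|A| = 17/6 = 17/6 ≈ 2.8333.
Step 3: Plünnecke-Ruzsa gives |3A| ≤ K³·|A| = (2.8333)³ · 6 ≈ 136.4722.
Step 4: Compute 3A = A + A + A directly by enumerating all triples (a,b,c) ∈ A³; |3A| = 28.
Step 5: Check 28 ≤ 136.4722? Yes ✓.

K = 17/6, Plünnecke-Ruzsa bound K³|A| ≈ 136.4722, |3A| = 28, inequality holds.


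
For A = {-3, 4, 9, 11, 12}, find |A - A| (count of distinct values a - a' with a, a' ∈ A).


A - A = {a - a' : a, a' ∈ A}; |A| = 5.
Bounds: 2|A|-1 ≤ |A - A| ≤ |A|² - |A| + 1, i.e. 9 ≤ |A - A| ≤ 21.
Note: 0 ∈ A - A always (from a - a). The set is symmetric: if d ∈ A - A then -d ∈ A - A.
Enumerate nonzero differences d = a - a' with a > a' (then include -d):
Positive differences: {1, 2, 3, 5, 7, 8, 12, 14, 15}
Full difference set: {0} ∪ (positive diffs) ∪ (negative diffs).
|A - A| = 1 + 2·9 = 19 (matches direct enumeration: 19).

|A - A| = 19


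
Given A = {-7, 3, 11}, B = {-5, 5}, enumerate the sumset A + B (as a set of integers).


A + B = {a + b : a ∈ A, b ∈ B}.
Enumerate all |A|·|B| = 3·2 = 6 pairs (a, b) and collect distinct sums.
a = -7: -7+-5=-12, -7+5=-2
a = 3: 3+-5=-2, 3+5=8
a = 11: 11+-5=6, 11+5=16
Collecting distinct sums: A + B = {-12, -2, 6, 8, 16}
|A + B| = 5

A + B = {-12, -2, 6, 8, 16}


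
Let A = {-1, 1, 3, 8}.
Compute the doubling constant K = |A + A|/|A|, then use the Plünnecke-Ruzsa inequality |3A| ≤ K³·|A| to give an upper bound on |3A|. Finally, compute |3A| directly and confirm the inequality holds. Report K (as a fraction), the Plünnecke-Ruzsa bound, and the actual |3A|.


|A| = 4.
Step 1: Compute A + A by enumerating all 16 pairs.
A + A = {-2, 0, 2, 4, 6, 7, 9, 11, 16}, so |A + A| = 9.
Step 2: Doubling constant K = |A + A|/|A| = 9/4 = 9/4 ≈ 2.2500.
Step 3: Plünnecke-Ruzsa gives |3A| ≤ K³·|A| = (2.2500)³ · 4 ≈ 45.5625.
Step 4: Compute 3A = A + A + A directly by enumerating all triples (a,b,c) ∈ A³; |3A| = 16.
Step 5: Check 16 ≤ 45.5625? Yes ✓.

K = 9/4, Plünnecke-Ruzsa bound K³|A| ≈ 45.5625, |3A| = 16, inequality holds.


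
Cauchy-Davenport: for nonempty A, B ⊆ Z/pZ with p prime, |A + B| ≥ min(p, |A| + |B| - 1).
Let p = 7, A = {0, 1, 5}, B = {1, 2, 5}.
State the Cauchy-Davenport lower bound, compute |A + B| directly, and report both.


Cauchy-Davenport: |A + B| ≥ min(p, |A| + |B| - 1) for A, B nonempty in Z/pZ.
|A| = 3, |B| = 3, p = 7.
CD lower bound = min(7, 3 + 3 - 1) = min(7, 5) = 5.
Compute A + B mod 7 directly:
a = 0: 0+1=1, 0+2=2, 0+5=5
a = 1: 1+1=2, 1+2=3, 1+5=6
a = 5: 5+1=6, 5+2=0, 5+5=3
A + B = {0, 1, 2, 3, 5, 6}, so |A + B| = 6.
Verify: 6 ≥ 5? Yes ✓.

CD lower bound = 5, actual |A + B| = 6.


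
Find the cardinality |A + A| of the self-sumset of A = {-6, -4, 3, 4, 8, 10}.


A + A = {a + a' : a, a' ∈ A}; |A| = 6.
General bounds: 2|A| - 1 ≤ |A + A| ≤ |A|(|A|+1)/2, i.e. 11 ≤ |A + A| ≤ 21.
Lower bound 2|A|-1 is attained iff A is an arithmetic progression.
Enumerate sums a + a' for a ≤ a' (symmetric, so this suffices):
a = -6: -6+-6=-12, -6+-4=-10, -6+3=-3, -6+4=-2, -6+8=2, -6+10=4
a = -4: -4+-4=-8, -4+3=-1, -4+4=0, -4+8=4, -4+10=6
a = 3: 3+3=6, 3+4=7, 3+8=11, 3+10=13
a = 4: 4+4=8, 4+8=12, 4+10=14
a = 8: 8+8=16, 8+10=18
a = 10: 10+10=20
Distinct sums: {-12, -10, -8, -3, -2, -1, 0, 2, 4, 6, 7, 8, 11, 12, 13, 14, 16, 18, 20}
|A + A| = 19

|A + A| = 19


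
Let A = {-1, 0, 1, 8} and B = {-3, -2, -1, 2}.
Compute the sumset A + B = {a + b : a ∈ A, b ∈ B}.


A + B = {a + b : a ∈ A, b ∈ B}.
Enumerate all |A|·|B| = 4·4 = 16 pairs (a, b) and collect distinct sums.
a = -1: -1+-3=-4, -1+-2=-3, -1+-1=-2, -1+2=1
a = 0: 0+-3=-3, 0+-2=-2, 0+-1=-1, 0+2=2
a = 1: 1+-3=-2, 1+-2=-1, 1+-1=0, 1+2=3
a = 8: 8+-3=5, 8+-2=6, 8+-1=7, 8+2=10
Collecting distinct sums: A + B = {-4, -3, -2, -1, 0, 1, 2, 3, 5, 6, 7, 10}
|A + B| = 12

A + B = {-4, -3, -2, -1, 0, 1, 2, 3, 5, 6, 7, 10}


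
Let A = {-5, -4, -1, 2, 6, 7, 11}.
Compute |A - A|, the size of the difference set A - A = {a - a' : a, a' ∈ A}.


A - A = {a - a' : a, a' ∈ A}; |A| = 7.
Bounds: 2|A|-1 ≤ |A - A| ≤ |A|² - |A| + 1, i.e. 13 ≤ |A - A| ≤ 43.
Note: 0 ∈ A - A always (from a - a). The set is symmetric: if d ∈ A - A then -d ∈ A - A.
Enumerate nonzero differences d = a - a' with a > a' (then include -d):
Positive differences: {1, 3, 4, 5, 6, 7, 8, 9, 10, 11, 12, 15, 16}
Full difference set: {0} ∪ (positive diffs) ∪ (negative diffs).
|A - A| = 1 + 2·13 = 27 (matches direct enumeration: 27).

|A - A| = 27


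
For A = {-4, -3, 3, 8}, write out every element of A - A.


A - A = {a - a' : a, a' ∈ A}.
Compute a - a' for each ordered pair (a, a'):
a = -4: -4--4=0, -4--3=-1, -4-3=-7, -4-8=-12
a = -3: -3--4=1, -3--3=0, -3-3=-6, -3-8=-11
a = 3: 3--4=7, 3--3=6, 3-3=0, 3-8=-5
a = 8: 8--4=12, 8--3=11, 8-3=5, 8-8=0
Collecting distinct values (and noting 0 appears from a-a):
A - A = {-12, -11, -7, -6, -5, -1, 0, 1, 5, 6, 7, 11, 12}
|A - A| = 13

A - A = {-12, -11, -7, -6, -5, -1, 0, 1, 5, 6, 7, 11, 12}


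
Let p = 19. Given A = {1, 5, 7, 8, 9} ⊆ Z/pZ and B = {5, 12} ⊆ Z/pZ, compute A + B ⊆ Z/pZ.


Work in Z/19Z: reduce every sum a + b modulo 19.
Enumerate all 10 pairs:
a = 1: 1+5=6, 1+12=13
a = 5: 5+5=10, 5+12=17
a = 7: 7+5=12, 7+12=0
a = 8: 8+5=13, 8+12=1
a = 9: 9+5=14, 9+12=2
Distinct residues collected: {0, 1, 2, 6, 10, 12, 13, 14, 17}
|A + B| = 9 (out of 19 total residues).

A + B = {0, 1, 2, 6, 10, 12, 13, 14, 17}


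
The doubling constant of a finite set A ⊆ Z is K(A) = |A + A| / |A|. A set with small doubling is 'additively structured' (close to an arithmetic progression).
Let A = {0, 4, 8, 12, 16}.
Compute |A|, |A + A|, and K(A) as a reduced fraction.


|A| = 5.
Compute A + A by enumerating all 25 pairs.
A + A = {0, 4, 8, 12, 16, 20, 24, 28, 32}, so |A + A| = 9.
K = |A + A| / |A| = 9/5 (already in lowest terms) ≈ 1.8000.
Reference: AP of size 5 gives K = 9/5 ≈ 1.8000; a fully generic set of size 5 gives K ≈ 3.0000.

|A| = 5, |A + A| = 9, K = 9/5.


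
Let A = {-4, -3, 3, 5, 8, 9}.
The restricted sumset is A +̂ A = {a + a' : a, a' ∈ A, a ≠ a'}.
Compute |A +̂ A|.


Restricted sumset: A +̂ A = {a + a' : a ∈ A, a' ∈ A, a ≠ a'}.
Equivalently, take A + A and drop any sum 2a that is achievable ONLY as a + a for a ∈ A (i.e. sums representable only with equal summands).
Enumerate pairs (a, a') with a < a' (symmetric, so each unordered pair gives one sum; this covers all a ≠ a'):
  -4 + -3 = -7
  -4 + 3 = -1
  -4 + 5 = 1
  -4 + 8 = 4
  -4 + 9 = 5
  -3 + 3 = 0
  -3 + 5 = 2
  -3 + 8 = 5
  -3 + 9 = 6
  3 + 5 = 8
  3 + 8 = 11
  3 + 9 = 12
  5 + 8 = 13
  5 + 9 = 14
  8 + 9 = 17
Collected distinct sums: {-7, -1, 0, 1, 2, 4, 5, 6, 8, 11, 12, 13, 14, 17}
|A +̂ A| = 14
(Reference bound: |A +̂ A| ≥ 2|A| - 3 for |A| ≥ 2, with |A| = 6 giving ≥ 9.)

|A +̂ A| = 14


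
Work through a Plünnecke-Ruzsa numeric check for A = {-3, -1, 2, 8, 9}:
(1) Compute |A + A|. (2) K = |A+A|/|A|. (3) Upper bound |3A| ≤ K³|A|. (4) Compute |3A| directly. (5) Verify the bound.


|A| = 5.
Step 1: Compute A + A by enumerating all 25 pairs.
A + A = {-6, -4, -2, -1, 1, 4, 5, 6, 7, 8, 10, 11, 16, 17, 18}, so |A + A| = 15.
Step 2: Doubling constant K = |A + A|/|A| = 15/5 = 15/5 ≈ 3.0000.
Step 3: Plünnecke-Ruzsa gives |3A| ≤ K³·|A| = (3.0000)³ · 5 ≈ 135.0000.
Step 4: Compute 3A = A + A + A directly by enumerating all triples (a,b,c) ∈ A³; |3A| = 30.
Step 5: Check 30 ≤ 135.0000? Yes ✓.

K = 15/5, Plünnecke-Ruzsa bound K³|A| ≈ 135.0000, |3A| = 30, inequality holds.


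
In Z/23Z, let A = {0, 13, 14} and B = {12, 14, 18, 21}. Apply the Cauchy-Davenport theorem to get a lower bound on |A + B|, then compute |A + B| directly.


Cauchy-Davenport: |A + B| ≥ min(p, |A| + |B| - 1) for A, B nonempty in Z/pZ.
|A| = 3, |B| = 4, p = 23.
CD lower bound = min(23, 3 + 4 - 1) = min(23, 6) = 6.
Compute A + B mod 23 directly:
a = 0: 0+12=12, 0+14=14, 0+18=18, 0+21=21
a = 13: 13+12=2, 13+14=4, 13+18=8, 13+21=11
a = 14: 14+12=3, 14+14=5, 14+18=9, 14+21=12
A + B = {2, 3, 4, 5, 8, 9, 11, 12, 14, 18, 21}, so |A + B| = 11.
Verify: 11 ≥ 6? Yes ✓.

CD lower bound = 6, actual |A + B| = 11.


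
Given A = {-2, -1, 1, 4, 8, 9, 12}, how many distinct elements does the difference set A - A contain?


A - A = {a - a' : a, a' ∈ A}; |A| = 7.
Bounds: 2|A|-1 ≤ |A - A| ≤ |A|² - |A| + 1, i.e. 13 ≤ |A - A| ≤ 43.
Note: 0 ∈ A - A always (from a - a). The set is symmetric: if d ∈ A - A then -d ∈ A - A.
Enumerate nonzero differences d = a - a' with a > a' (then include -d):
Positive differences: {1, 2, 3, 4, 5, 6, 7, 8, 9, 10, 11, 13, 14}
Full difference set: {0} ∪ (positive diffs) ∪ (negative diffs).
|A - A| = 1 + 2·13 = 27 (matches direct enumeration: 27).

|A - A| = 27


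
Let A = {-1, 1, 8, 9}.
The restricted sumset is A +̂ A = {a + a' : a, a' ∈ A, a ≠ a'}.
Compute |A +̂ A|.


Restricted sumset: A +̂ A = {a + a' : a ∈ A, a' ∈ A, a ≠ a'}.
Equivalently, take A + A and drop any sum 2a that is achievable ONLY as a + a for a ∈ A (i.e. sums representable only with equal summands).
Enumerate pairs (a, a') with a < a' (symmetric, so each unordered pair gives one sum; this covers all a ≠ a'):
  -1 + 1 = 0
  -1 + 8 = 7
  -1 + 9 = 8
  1 + 8 = 9
  1 + 9 = 10
  8 + 9 = 17
Collected distinct sums: {0, 7, 8, 9, 10, 17}
|A +̂ A| = 6
(Reference bound: |A +̂ A| ≥ 2|A| - 3 for |A| ≥ 2, with |A| = 4 giving ≥ 5.)

|A +̂ A| = 6


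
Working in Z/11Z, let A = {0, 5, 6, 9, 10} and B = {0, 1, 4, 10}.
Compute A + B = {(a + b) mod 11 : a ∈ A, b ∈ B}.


Work in Z/11Z: reduce every sum a + b modulo 11.
Enumerate all 20 pairs:
a = 0: 0+0=0, 0+1=1, 0+4=4, 0+10=10
a = 5: 5+0=5, 5+1=6, 5+4=9, 5+10=4
a = 6: 6+0=6, 6+1=7, 6+4=10, 6+10=5
a = 9: 9+0=9, 9+1=10, 9+4=2, 9+10=8
a = 10: 10+0=10, 10+1=0, 10+4=3, 10+10=9
Distinct residues collected: {0, 1, 2, 3, 4, 5, 6, 7, 8, 9, 10}
|A + B| = 11 (out of 11 total residues).

A + B = {0, 1, 2, 3, 4, 5, 6, 7, 8, 9, 10}


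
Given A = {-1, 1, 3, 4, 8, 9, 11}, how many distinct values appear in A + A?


A + A = {a + a' : a, a' ∈ A}; |A| = 7.
General bounds: 2|A| - 1 ≤ |A + A| ≤ |A|(|A|+1)/2, i.e. 13 ≤ |A + A| ≤ 28.
Lower bound 2|A|-1 is attained iff A is an arithmetic progression.
Enumerate sums a + a' for a ≤ a' (symmetric, so this suffices):
a = -1: -1+-1=-2, -1+1=0, -1+3=2, -1+4=3, -1+8=7, -1+9=8, -1+11=10
a = 1: 1+1=2, 1+3=4, 1+4=5, 1+8=9, 1+9=10, 1+11=12
a = 3: 3+3=6, 3+4=7, 3+8=11, 3+9=12, 3+11=14
a = 4: 4+4=8, 4+8=12, 4+9=13, 4+11=15
a = 8: 8+8=16, 8+9=17, 8+11=19
a = 9: 9+9=18, 9+11=20
a = 11: 11+11=22
Distinct sums: {-2, 0, 2, 3, 4, 5, 6, 7, 8, 9, 10, 11, 12, 13, 14, 15, 16, 17, 18, 19, 20, 22}
|A + A| = 22

|A + A| = 22


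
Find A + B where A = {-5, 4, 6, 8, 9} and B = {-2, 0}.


A + B = {a + b : a ∈ A, b ∈ B}.
Enumerate all |A|·|B| = 5·2 = 10 pairs (a, b) and collect distinct sums.
a = -5: -5+-2=-7, -5+0=-5
a = 4: 4+-2=2, 4+0=4
a = 6: 6+-2=4, 6+0=6
a = 8: 8+-2=6, 8+0=8
a = 9: 9+-2=7, 9+0=9
Collecting distinct sums: A + B = {-7, -5, 2, 4, 6, 7, 8, 9}
|A + B| = 8

A + B = {-7, -5, 2, 4, 6, 7, 8, 9}


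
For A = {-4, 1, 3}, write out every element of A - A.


A - A = {a - a' : a, a' ∈ A}.
Compute a - a' for each ordered pair (a, a'):
a = -4: -4--4=0, -4-1=-5, -4-3=-7
a = 1: 1--4=5, 1-1=0, 1-3=-2
a = 3: 3--4=7, 3-1=2, 3-3=0
Collecting distinct values (and noting 0 appears from a-a):
A - A = {-7, -5, -2, 0, 2, 5, 7}
|A - A| = 7

A - A = {-7, -5, -2, 0, 2, 5, 7}


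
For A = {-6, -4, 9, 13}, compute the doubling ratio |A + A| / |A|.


|A| = 4.
Compute A + A by enumerating all 16 pairs.
A + A = {-12, -10, -8, 3, 5, 7, 9, 18, 22, 26}, so |A + A| = 10.
K = |A + A| / |A| = 10/4 = 5/2 ≈ 2.5000.
Reference: AP of size 4 gives K = 7/4 ≈ 1.7500; a fully generic set of size 4 gives K ≈ 2.5000.

|A| = 4, |A + A| = 10, K = 10/4 = 5/2.


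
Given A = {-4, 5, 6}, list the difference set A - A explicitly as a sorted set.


A - A = {a - a' : a, a' ∈ A}.
Compute a - a' for each ordered pair (a, a'):
a = -4: -4--4=0, -4-5=-9, -4-6=-10
a = 5: 5--4=9, 5-5=0, 5-6=-1
a = 6: 6--4=10, 6-5=1, 6-6=0
Collecting distinct values (and noting 0 appears from a-a):
A - A = {-10, -9, -1, 0, 1, 9, 10}
|A - A| = 7

A - A = {-10, -9, -1, 0, 1, 9, 10}


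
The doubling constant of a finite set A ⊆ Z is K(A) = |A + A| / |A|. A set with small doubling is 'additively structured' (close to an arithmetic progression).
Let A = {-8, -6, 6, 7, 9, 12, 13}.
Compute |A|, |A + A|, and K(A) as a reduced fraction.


|A| = 7.
Compute A + A by enumerating all 49 pairs.
A + A = {-16, -14, -12, -2, -1, 0, 1, 3, 4, 5, 6, 7, 12, 13, 14, 15, 16, 18, 19, 20, 21, 22, 24, 25, 26}, so |A + A| = 25.
K = |A + A| / |A| = 25/7 (already in lowest terms) ≈ 3.5714.
Reference: AP of size 7 gives K = 13/7 ≈ 1.8571; a fully generic set of size 7 gives K ≈ 4.0000.

|A| = 7, |A + A| = 25, K = 25/7.


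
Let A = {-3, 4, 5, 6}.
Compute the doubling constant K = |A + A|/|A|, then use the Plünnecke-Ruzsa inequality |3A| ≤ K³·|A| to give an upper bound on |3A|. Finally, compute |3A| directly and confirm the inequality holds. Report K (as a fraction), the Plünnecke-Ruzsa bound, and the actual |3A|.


|A| = 4.
Step 1: Compute A + A by enumerating all 16 pairs.
A + A = {-6, 1, 2, 3, 8, 9, 10, 11, 12}, so |A + A| = 9.
Step 2: Doubling constant K = |A + A|/|A| = 9/4 = 9/4 ≈ 2.2500.
Step 3: Plünnecke-Ruzsa gives |3A| ≤ K³·|A| = (2.2500)³ · 4 ≈ 45.5625.
Step 4: Compute 3A = A + A + A directly by enumerating all triples (a,b,c) ∈ A³; |3A| = 16.
Step 5: Check 16 ≤ 45.5625? Yes ✓.

K = 9/4, Plünnecke-Ruzsa bound K³|A| ≈ 45.5625, |3A| = 16, inequality holds.


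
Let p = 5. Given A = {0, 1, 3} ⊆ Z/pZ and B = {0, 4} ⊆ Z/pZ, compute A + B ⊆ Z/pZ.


Work in Z/5Z: reduce every sum a + b modulo 5.
Enumerate all 6 pairs:
a = 0: 0+0=0, 0+4=4
a = 1: 1+0=1, 1+4=0
a = 3: 3+0=3, 3+4=2
Distinct residues collected: {0, 1, 2, 3, 4}
|A + B| = 5 (out of 5 total residues).

A + B = {0, 1, 2, 3, 4}


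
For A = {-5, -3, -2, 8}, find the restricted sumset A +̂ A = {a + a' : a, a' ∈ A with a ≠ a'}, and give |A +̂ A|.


Restricted sumset: A +̂ A = {a + a' : a ∈ A, a' ∈ A, a ≠ a'}.
Equivalently, take A + A and drop any sum 2a that is achievable ONLY as a + a for a ∈ A (i.e. sums representable only with equal summands).
Enumerate pairs (a, a') with a < a' (symmetric, so each unordered pair gives one sum; this covers all a ≠ a'):
  -5 + -3 = -8
  -5 + -2 = -7
  -5 + 8 = 3
  -3 + -2 = -5
  -3 + 8 = 5
  -2 + 8 = 6
Collected distinct sums: {-8, -7, -5, 3, 5, 6}
|A +̂ A| = 6
(Reference bound: |A +̂ A| ≥ 2|A| - 3 for |A| ≥ 2, with |A| = 4 giving ≥ 5.)

|A +̂ A| = 6


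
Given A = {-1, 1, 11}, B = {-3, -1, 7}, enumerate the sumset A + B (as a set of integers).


A + B = {a + b : a ∈ A, b ∈ B}.
Enumerate all |A|·|B| = 3·3 = 9 pairs (a, b) and collect distinct sums.
a = -1: -1+-3=-4, -1+-1=-2, -1+7=6
a = 1: 1+-3=-2, 1+-1=0, 1+7=8
a = 11: 11+-3=8, 11+-1=10, 11+7=18
Collecting distinct sums: A + B = {-4, -2, 0, 6, 8, 10, 18}
|A + B| = 7

A + B = {-4, -2, 0, 6, 8, 10, 18}


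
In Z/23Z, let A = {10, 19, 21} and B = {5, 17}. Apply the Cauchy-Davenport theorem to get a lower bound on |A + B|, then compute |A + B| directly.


Cauchy-Davenport: |A + B| ≥ min(p, |A| + |B| - 1) for A, B nonempty in Z/pZ.
|A| = 3, |B| = 2, p = 23.
CD lower bound = min(23, 3 + 2 - 1) = min(23, 4) = 4.
Compute A + B mod 23 directly:
a = 10: 10+5=15, 10+17=4
a = 19: 19+5=1, 19+17=13
a = 21: 21+5=3, 21+17=15
A + B = {1, 3, 4, 13, 15}, so |A + B| = 5.
Verify: 5 ≥ 4? Yes ✓.

CD lower bound = 4, actual |A + B| = 5.


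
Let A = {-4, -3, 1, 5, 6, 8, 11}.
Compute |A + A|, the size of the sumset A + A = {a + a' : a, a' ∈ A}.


A + A = {a + a' : a, a' ∈ A}; |A| = 7.
General bounds: 2|A| - 1 ≤ |A + A| ≤ |A|(|A|+1)/2, i.e. 13 ≤ |A + A| ≤ 28.
Lower bound 2|A|-1 is attained iff A is an arithmetic progression.
Enumerate sums a + a' for a ≤ a' (symmetric, so this suffices):
a = -4: -4+-4=-8, -4+-3=-7, -4+1=-3, -4+5=1, -4+6=2, -4+8=4, -4+11=7
a = -3: -3+-3=-6, -3+1=-2, -3+5=2, -3+6=3, -3+8=5, -3+11=8
a = 1: 1+1=2, 1+5=6, 1+6=7, 1+8=9, 1+11=12
a = 5: 5+5=10, 5+6=11, 5+8=13, 5+11=16
a = 6: 6+6=12, 6+8=14, 6+11=17
a = 8: 8+8=16, 8+11=19
a = 11: 11+11=22
Distinct sums: {-8, -7, -6, -3, -2, 1, 2, 3, 4, 5, 6, 7, 8, 9, 10, 11, 12, 13, 14, 16, 17, 19, 22}
|A + A| = 23

|A + A| = 23


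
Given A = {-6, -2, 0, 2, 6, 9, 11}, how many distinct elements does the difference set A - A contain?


A - A = {a - a' : a, a' ∈ A}; |A| = 7.
Bounds: 2|A|-1 ≤ |A - A| ≤ |A|² - |A| + 1, i.e. 13 ≤ |A - A| ≤ 43.
Note: 0 ∈ A - A always (from a - a). The set is symmetric: if d ∈ A - A then -d ∈ A - A.
Enumerate nonzero differences d = a - a' with a > a' (then include -d):
Positive differences: {2, 3, 4, 5, 6, 7, 8, 9, 11, 12, 13, 15, 17}
Full difference set: {0} ∪ (positive diffs) ∪ (negative diffs).
|A - A| = 1 + 2·13 = 27 (matches direct enumeration: 27).

|A - A| = 27


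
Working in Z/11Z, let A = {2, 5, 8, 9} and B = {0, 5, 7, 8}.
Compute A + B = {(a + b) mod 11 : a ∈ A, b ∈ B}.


Work in Z/11Z: reduce every sum a + b modulo 11.
Enumerate all 16 pairs:
a = 2: 2+0=2, 2+5=7, 2+7=9, 2+8=10
a = 5: 5+0=5, 5+5=10, 5+7=1, 5+8=2
a = 8: 8+0=8, 8+5=2, 8+7=4, 8+8=5
a = 9: 9+0=9, 9+5=3, 9+7=5, 9+8=6
Distinct residues collected: {1, 2, 3, 4, 5, 6, 7, 8, 9, 10}
|A + B| = 10 (out of 11 total residues).

A + B = {1, 2, 3, 4, 5, 6, 7, 8, 9, 10}


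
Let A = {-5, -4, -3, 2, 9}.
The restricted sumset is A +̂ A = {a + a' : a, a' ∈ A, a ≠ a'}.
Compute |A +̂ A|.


Restricted sumset: A +̂ A = {a + a' : a ∈ A, a' ∈ A, a ≠ a'}.
Equivalently, take A + A and drop any sum 2a that is achievable ONLY as a + a for a ∈ A (i.e. sums representable only with equal summands).
Enumerate pairs (a, a') with a < a' (symmetric, so each unordered pair gives one sum; this covers all a ≠ a'):
  -5 + -4 = -9
  -5 + -3 = -8
  -5 + 2 = -3
  -5 + 9 = 4
  -4 + -3 = -7
  -4 + 2 = -2
  -4 + 9 = 5
  -3 + 2 = -1
  -3 + 9 = 6
  2 + 9 = 11
Collected distinct sums: {-9, -8, -7, -3, -2, -1, 4, 5, 6, 11}
|A +̂ A| = 10
(Reference bound: |A +̂ A| ≥ 2|A| - 3 for |A| ≥ 2, with |A| = 5 giving ≥ 7.)

|A +̂ A| = 10


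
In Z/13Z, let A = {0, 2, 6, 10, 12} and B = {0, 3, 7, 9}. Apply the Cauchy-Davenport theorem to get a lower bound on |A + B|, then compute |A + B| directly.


Cauchy-Davenport: |A + B| ≥ min(p, |A| + |B| - 1) for A, B nonempty in Z/pZ.
|A| = 5, |B| = 4, p = 13.
CD lower bound = min(13, 5 + 4 - 1) = min(13, 8) = 8.
Compute A + B mod 13 directly:
a = 0: 0+0=0, 0+3=3, 0+7=7, 0+9=9
a = 2: 2+0=2, 2+3=5, 2+7=9, 2+9=11
a = 6: 6+0=6, 6+3=9, 6+7=0, 6+9=2
a = 10: 10+0=10, 10+3=0, 10+7=4, 10+9=6
a = 12: 12+0=12, 12+3=2, 12+7=6, 12+9=8
A + B = {0, 2, 3, 4, 5, 6, 7, 8, 9, 10, 11, 12}, so |A + B| = 12.
Verify: 12 ≥ 8? Yes ✓.

CD lower bound = 8, actual |A + B| = 12.


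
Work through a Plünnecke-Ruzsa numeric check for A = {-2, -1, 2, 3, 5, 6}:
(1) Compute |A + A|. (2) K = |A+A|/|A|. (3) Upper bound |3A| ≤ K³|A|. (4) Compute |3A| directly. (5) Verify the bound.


|A| = 6.
Step 1: Compute A + A by enumerating all 36 pairs.
A + A = {-4, -3, -2, 0, 1, 2, 3, 4, 5, 6, 7, 8, 9, 10, 11, 12}, so |A + A| = 16.
Step 2: Doubling constant K = |A + A|/|A| = 16/6 = 16/6 ≈ 2.6667.
Step 3: Plünnecke-Ruzsa gives |3A| ≤ K³·|A| = (2.6667)³ · 6 ≈ 113.7778.
Step 4: Compute 3A = A + A + A directly by enumerating all triples (a,b,c) ∈ A³; |3A| = 25.
Step 5: Check 25 ≤ 113.7778? Yes ✓.

K = 16/6, Plünnecke-Ruzsa bound K³|A| ≈ 113.7778, |3A| = 25, inequality holds.


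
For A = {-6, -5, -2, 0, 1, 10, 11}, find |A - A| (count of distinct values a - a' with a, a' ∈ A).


A - A = {a - a' : a, a' ∈ A}; |A| = 7.
Bounds: 2|A|-1 ≤ |A - A| ≤ |A|² - |A| + 1, i.e. 13 ≤ |A - A| ≤ 43.
Note: 0 ∈ A - A always (from a - a). The set is symmetric: if d ∈ A - A then -d ∈ A - A.
Enumerate nonzero differences d = a - a' with a > a' (then include -d):
Positive differences: {1, 2, 3, 4, 5, 6, 7, 9, 10, 11, 12, 13, 15, 16, 17}
Full difference set: {0} ∪ (positive diffs) ∪ (negative diffs).
|A - A| = 1 + 2·15 = 31 (matches direct enumeration: 31).

|A - A| = 31


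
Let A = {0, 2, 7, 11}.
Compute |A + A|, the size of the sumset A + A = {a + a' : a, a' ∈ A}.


A + A = {a + a' : a, a' ∈ A}; |A| = 4.
General bounds: 2|A| - 1 ≤ |A + A| ≤ |A|(|A|+1)/2, i.e. 7 ≤ |A + A| ≤ 10.
Lower bound 2|A|-1 is attained iff A is an arithmetic progression.
Enumerate sums a + a' for a ≤ a' (symmetric, so this suffices):
a = 0: 0+0=0, 0+2=2, 0+7=7, 0+11=11
a = 2: 2+2=4, 2+7=9, 2+11=13
a = 7: 7+7=14, 7+11=18
a = 11: 11+11=22
Distinct sums: {0, 2, 4, 7, 9, 11, 13, 14, 18, 22}
|A + A| = 10

|A + A| = 10


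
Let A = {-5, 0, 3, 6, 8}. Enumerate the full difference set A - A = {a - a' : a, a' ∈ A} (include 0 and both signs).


A - A = {a - a' : a, a' ∈ A}.
Compute a - a' for each ordered pair (a, a'):
a = -5: -5--5=0, -5-0=-5, -5-3=-8, -5-6=-11, -5-8=-13
a = 0: 0--5=5, 0-0=0, 0-3=-3, 0-6=-6, 0-8=-8
a = 3: 3--5=8, 3-0=3, 3-3=0, 3-6=-3, 3-8=-5
a = 6: 6--5=11, 6-0=6, 6-3=3, 6-6=0, 6-8=-2
a = 8: 8--5=13, 8-0=8, 8-3=5, 8-6=2, 8-8=0
Collecting distinct values (and noting 0 appears from a-a):
A - A = {-13, -11, -8, -6, -5, -3, -2, 0, 2, 3, 5, 6, 8, 11, 13}
|A - A| = 15

A - A = {-13, -11, -8, -6, -5, -3, -2, 0, 2, 3, 5, 6, 8, 11, 13}


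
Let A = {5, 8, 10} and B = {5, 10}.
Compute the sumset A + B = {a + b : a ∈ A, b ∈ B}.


A + B = {a + b : a ∈ A, b ∈ B}.
Enumerate all |A|·|B| = 3·2 = 6 pairs (a, b) and collect distinct sums.
a = 5: 5+5=10, 5+10=15
a = 8: 8+5=13, 8+10=18
a = 10: 10+5=15, 10+10=20
Collecting distinct sums: A + B = {10, 13, 15, 18, 20}
|A + B| = 5

A + B = {10, 13, 15, 18, 20}


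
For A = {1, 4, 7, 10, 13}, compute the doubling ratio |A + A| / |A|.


|A| = 5.
Compute A + A by enumerating all 25 pairs.
A + A = {2, 5, 8, 11, 14, 17, 20, 23, 26}, so |A + A| = 9.
K = |A + A| / |A| = 9/5 (already in lowest terms) ≈ 1.8000.
Reference: AP of size 5 gives K = 9/5 ≈ 1.8000; a fully generic set of size 5 gives K ≈ 3.0000.

|A| = 5, |A + A| = 9, K = 9/5.


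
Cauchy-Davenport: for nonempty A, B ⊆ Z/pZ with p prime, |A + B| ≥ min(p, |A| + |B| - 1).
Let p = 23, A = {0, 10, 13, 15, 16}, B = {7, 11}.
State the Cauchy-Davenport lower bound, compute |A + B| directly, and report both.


Cauchy-Davenport: |A + B| ≥ min(p, |A| + |B| - 1) for A, B nonempty in Z/pZ.
|A| = 5, |B| = 2, p = 23.
CD lower bound = min(23, 5 + 2 - 1) = min(23, 6) = 6.
Compute A + B mod 23 directly:
a = 0: 0+7=7, 0+11=11
a = 10: 10+7=17, 10+11=21
a = 13: 13+7=20, 13+11=1
a = 15: 15+7=22, 15+11=3
a = 16: 16+7=0, 16+11=4
A + B = {0, 1, 3, 4, 7, 11, 17, 20, 21, 22}, so |A + B| = 10.
Verify: 10 ≥ 6? Yes ✓.

CD lower bound = 6, actual |A + B| = 10.


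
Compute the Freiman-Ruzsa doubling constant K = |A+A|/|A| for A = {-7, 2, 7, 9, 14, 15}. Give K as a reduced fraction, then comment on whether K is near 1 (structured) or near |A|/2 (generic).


|A| = 6.
Compute A + A by enumerating all 36 pairs.
A + A = {-14, -5, 0, 2, 4, 7, 8, 9, 11, 14, 16, 17, 18, 21, 22, 23, 24, 28, 29, 30}, so |A + A| = 20.
K = |A + A| / |A| = 20/6 = 10/3 ≈ 3.3333.
Reference: AP of size 6 gives K = 11/6 ≈ 1.8333; a fully generic set of size 6 gives K ≈ 3.5000.

|A| = 6, |A + A| = 20, K = 20/6 = 10/3.


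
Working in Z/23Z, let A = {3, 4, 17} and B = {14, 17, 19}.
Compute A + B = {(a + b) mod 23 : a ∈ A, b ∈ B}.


Work in Z/23Z: reduce every sum a + b modulo 23.
Enumerate all 9 pairs:
a = 3: 3+14=17, 3+17=20, 3+19=22
a = 4: 4+14=18, 4+17=21, 4+19=0
a = 17: 17+14=8, 17+17=11, 17+19=13
Distinct residues collected: {0, 8, 11, 13, 17, 18, 20, 21, 22}
|A + B| = 9 (out of 23 total residues).

A + B = {0, 8, 11, 13, 17, 18, 20, 21, 22}


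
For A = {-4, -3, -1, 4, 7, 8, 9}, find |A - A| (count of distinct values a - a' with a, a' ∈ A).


A - A = {a - a' : a, a' ∈ A}; |A| = 7.
Bounds: 2|A|-1 ≤ |A - A| ≤ |A|² - |A| + 1, i.e. 13 ≤ |A - A| ≤ 43.
Note: 0 ∈ A - A always (from a - a). The set is symmetric: if d ∈ A - A then -d ∈ A - A.
Enumerate nonzero differences d = a - a' with a > a' (then include -d):
Positive differences: {1, 2, 3, 4, 5, 7, 8, 9, 10, 11, 12, 13}
Full difference set: {0} ∪ (positive diffs) ∪ (negative diffs).
|A - A| = 1 + 2·12 = 25 (matches direct enumeration: 25).

|A - A| = 25


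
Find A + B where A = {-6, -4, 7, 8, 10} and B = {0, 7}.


A + B = {a + b : a ∈ A, b ∈ B}.
Enumerate all |A|·|B| = 5·2 = 10 pairs (a, b) and collect distinct sums.
a = -6: -6+0=-6, -6+7=1
a = -4: -4+0=-4, -4+7=3
a = 7: 7+0=7, 7+7=14
a = 8: 8+0=8, 8+7=15
a = 10: 10+0=10, 10+7=17
Collecting distinct sums: A + B = {-6, -4, 1, 3, 7, 8, 10, 14, 15, 17}
|A + B| = 10

A + B = {-6, -4, 1, 3, 7, 8, 10, 14, 15, 17}


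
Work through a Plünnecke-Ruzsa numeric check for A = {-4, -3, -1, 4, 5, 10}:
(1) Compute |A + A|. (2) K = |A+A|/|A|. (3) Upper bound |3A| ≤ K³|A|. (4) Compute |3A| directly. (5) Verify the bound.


|A| = 6.
Step 1: Compute A + A by enumerating all 36 pairs.
A + A = {-8, -7, -6, -5, -4, -2, 0, 1, 2, 3, 4, 6, 7, 8, 9, 10, 14, 15, 20}, so |A + A| = 19.
Step 2: Doubling constant K = |A + A|/|A| = 19/6 = 19/6 ≈ 3.1667.
Step 3: Plünnecke-Ruzsa gives |3A| ≤ K³·|A| = (3.1667)³ · 6 ≈ 190.5278.
Step 4: Compute 3A = A + A + A directly by enumerating all triples (a,b,c) ∈ A³; |3A| = 36.
Step 5: Check 36 ≤ 190.5278? Yes ✓.

K = 19/6, Plünnecke-Ruzsa bound K³|A| ≈ 190.5278, |3A| = 36, inequality holds.


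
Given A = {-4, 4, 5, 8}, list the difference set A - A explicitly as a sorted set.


A - A = {a - a' : a, a' ∈ A}.
Compute a - a' for each ordered pair (a, a'):
a = -4: -4--4=0, -4-4=-8, -4-5=-9, -4-8=-12
a = 4: 4--4=8, 4-4=0, 4-5=-1, 4-8=-4
a = 5: 5--4=9, 5-4=1, 5-5=0, 5-8=-3
a = 8: 8--4=12, 8-4=4, 8-5=3, 8-8=0
Collecting distinct values (and noting 0 appears from a-a):
A - A = {-12, -9, -8, -4, -3, -1, 0, 1, 3, 4, 8, 9, 12}
|A - A| = 13

A - A = {-12, -9, -8, -4, -3, -1, 0, 1, 3, 4, 8, 9, 12}


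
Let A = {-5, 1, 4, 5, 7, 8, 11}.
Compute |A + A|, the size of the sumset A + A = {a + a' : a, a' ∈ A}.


A + A = {a + a' : a, a' ∈ A}; |A| = 7.
General bounds: 2|A| - 1 ≤ |A + A| ≤ |A|(|A|+1)/2, i.e. 13 ≤ |A + A| ≤ 28.
Lower bound 2|A|-1 is attained iff A is an arithmetic progression.
Enumerate sums a + a' for a ≤ a' (symmetric, so this suffices):
a = -5: -5+-5=-10, -5+1=-4, -5+4=-1, -5+5=0, -5+7=2, -5+8=3, -5+11=6
a = 1: 1+1=2, 1+4=5, 1+5=6, 1+7=8, 1+8=9, 1+11=12
a = 4: 4+4=8, 4+5=9, 4+7=11, 4+8=12, 4+11=15
a = 5: 5+5=10, 5+7=12, 5+8=13, 5+11=16
a = 7: 7+7=14, 7+8=15, 7+11=18
a = 8: 8+8=16, 8+11=19
a = 11: 11+11=22
Distinct sums: {-10, -4, -1, 0, 2, 3, 5, 6, 8, 9, 10, 11, 12, 13, 14, 15, 16, 18, 19, 22}
|A + A| = 20

|A + A| = 20


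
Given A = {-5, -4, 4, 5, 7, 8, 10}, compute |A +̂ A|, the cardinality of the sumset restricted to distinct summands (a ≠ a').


Restricted sumset: A +̂ A = {a + a' : a ∈ A, a' ∈ A, a ≠ a'}.
Equivalently, take A + A and drop any sum 2a that is achievable ONLY as a + a for a ∈ A (i.e. sums representable only with equal summands).
Enumerate pairs (a, a') with a < a' (symmetric, so each unordered pair gives one sum; this covers all a ≠ a'):
  -5 + -4 = -9
  -5 + 4 = -1
  -5 + 5 = 0
  -5 + 7 = 2
  -5 + 8 = 3
  -5 + 10 = 5
  -4 + 4 = 0
  -4 + 5 = 1
  -4 + 7 = 3
  -4 + 8 = 4
  -4 + 10 = 6
  4 + 5 = 9
  4 + 7 = 11
  4 + 8 = 12
  4 + 10 = 14
  5 + 7 = 12
  5 + 8 = 13
  5 + 10 = 15
  7 + 8 = 15
  7 + 10 = 17
  8 + 10 = 18
Collected distinct sums: {-9, -1, 0, 1, 2, 3, 4, 5, 6, 9, 11, 12, 13, 14, 15, 17, 18}
|A +̂ A| = 17
(Reference bound: |A +̂ A| ≥ 2|A| - 3 for |A| ≥ 2, with |A| = 7 giving ≥ 11.)

|A +̂ A| = 17


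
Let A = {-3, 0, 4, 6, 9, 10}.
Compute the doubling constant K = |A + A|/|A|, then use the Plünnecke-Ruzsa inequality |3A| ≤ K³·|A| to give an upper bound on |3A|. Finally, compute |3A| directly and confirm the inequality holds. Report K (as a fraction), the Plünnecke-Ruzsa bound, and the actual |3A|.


|A| = 6.
Step 1: Compute A + A by enumerating all 36 pairs.
A + A = {-6, -3, 0, 1, 3, 4, 6, 7, 8, 9, 10, 12, 13, 14, 15, 16, 18, 19, 20}, so |A + A| = 19.
Step 2: Doubling constant K = |A + A|/|A| = 19/6 = 19/6 ≈ 3.1667.
Step 3: Plünnecke-Ruzsa gives |3A| ≤ K³·|A| = (3.1667)³ · 6 ≈ 190.5278.
Step 4: Compute 3A = A + A + A directly by enumerating all triples (a,b,c) ∈ A³; |3A| = 34.
Step 5: Check 34 ≤ 190.5278? Yes ✓.

K = 19/6, Plünnecke-Ruzsa bound K³|A| ≈ 190.5278, |3A| = 34, inequality holds.


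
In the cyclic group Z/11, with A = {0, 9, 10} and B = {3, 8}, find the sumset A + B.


Work in Z/11Z: reduce every sum a + b modulo 11.
Enumerate all 6 pairs:
a = 0: 0+3=3, 0+8=8
a = 9: 9+3=1, 9+8=6
a = 10: 10+3=2, 10+8=7
Distinct residues collected: {1, 2, 3, 6, 7, 8}
|A + B| = 6 (out of 11 total residues).

A + B = {1, 2, 3, 6, 7, 8}


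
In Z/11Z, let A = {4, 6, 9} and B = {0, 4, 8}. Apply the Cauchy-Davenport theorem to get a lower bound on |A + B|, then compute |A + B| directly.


Cauchy-Davenport: |A + B| ≥ min(p, |A| + |B| - 1) for A, B nonempty in Z/pZ.
|A| = 3, |B| = 3, p = 11.
CD lower bound = min(11, 3 + 3 - 1) = min(11, 5) = 5.
Compute A + B mod 11 directly:
a = 4: 4+0=4, 4+4=8, 4+8=1
a = 6: 6+0=6, 6+4=10, 6+8=3
a = 9: 9+0=9, 9+4=2, 9+8=6
A + B = {1, 2, 3, 4, 6, 8, 9, 10}, so |A + B| = 8.
Verify: 8 ≥ 5? Yes ✓.

CD lower bound = 5, actual |A + B| = 8.


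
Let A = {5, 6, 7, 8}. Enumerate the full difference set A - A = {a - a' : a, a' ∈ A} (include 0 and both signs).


A - A = {a - a' : a, a' ∈ A}.
Compute a - a' for each ordered pair (a, a'):
a = 5: 5-5=0, 5-6=-1, 5-7=-2, 5-8=-3
a = 6: 6-5=1, 6-6=0, 6-7=-1, 6-8=-2
a = 7: 7-5=2, 7-6=1, 7-7=0, 7-8=-1
a = 8: 8-5=3, 8-6=2, 8-7=1, 8-8=0
Collecting distinct values (and noting 0 appears from a-a):
A - A = {-3, -2, -1, 0, 1, 2, 3}
|A - A| = 7

A - A = {-3, -2, -1, 0, 1, 2, 3}


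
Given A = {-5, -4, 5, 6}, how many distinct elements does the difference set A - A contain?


A - A = {a - a' : a, a' ∈ A}; |A| = 4.
Bounds: 2|A|-1 ≤ |A - A| ≤ |A|² - |A| + 1, i.e. 7 ≤ |A - A| ≤ 13.
Note: 0 ∈ A - A always (from a - a). The set is symmetric: if d ∈ A - A then -d ∈ A - A.
Enumerate nonzero differences d = a - a' with a > a' (then include -d):
Positive differences: {1, 9, 10, 11}
Full difference set: {0} ∪ (positive diffs) ∪ (negative diffs).
|A - A| = 1 + 2·4 = 9 (matches direct enumeration: 9).

|A - A| = 9


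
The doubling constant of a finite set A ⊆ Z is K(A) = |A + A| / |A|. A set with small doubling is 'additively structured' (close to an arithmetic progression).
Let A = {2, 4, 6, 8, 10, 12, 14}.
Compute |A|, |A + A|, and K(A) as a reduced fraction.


|A| = 7.
Compute A + A by enumerating all 49 pairs.
A + A = {4, 6, 8, 10, 12, 14, 16, 18, 20, 22, 24, 26, 28}, so |A + A| = 13.
K = |A + A| / |A| = 13/7 (already in lowest terms) ≈ 1.8571.
Reference: AP of size 7 gives K = 13/7 ≈ 1.8571; a fully generic set of size 7 gives K ≈ 4.0000.

|A| = 7, |A + A| = 13, K = 13/7.


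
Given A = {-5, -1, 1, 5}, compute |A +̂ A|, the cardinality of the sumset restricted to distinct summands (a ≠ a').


Restricted sumset: A +̂ A = {a + a' : a ∈ A, a' ∈ A, a ≠ a'}.
Equivalently, take A + A and drop any sum 2a that is achievable ONLY as a + a for a ∈ A (i.e. sums representable only with equal summands).
Enumerate pairs (a, a') with a < a' (symmetric, so each unordered pair gives one sum; this covers all a ≠ a'):
  -5 + -1 = -6
  -5 + 1 = -4
  -5 + 5 = 0
  -1 + 1 = 0
  -1 + 5 = 4
  1 + 5 = 6
Collected distinct sums: {-6, -4, 0, 4, 6}
|A +̂ A| = 5
(Reference bound: |A +̂ A| ≥ 2|A| - 3 for |A| ≥ 2, with |A| = 4 giving ≥ 5.)

|A +̂ A| = 5


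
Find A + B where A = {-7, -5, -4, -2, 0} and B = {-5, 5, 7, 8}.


A + B = {a + b : a ∈ A, b ∈ B}.
Enumerate all |A|·|B| = 5·4 = 20 pairs (a, b) and collect distinct sums.
a = -7: -7+-5=-12, -7+5=-2, -7+7=0, -7+8=1
a = -5: -5+-5=-10, -5+5=0, -5+7=2, -5+8=3
a = -4: -4+-5=-9, -4+5=1, -4+7=3, -4+8=4
a = -2: -2+-5=-7, -2+5=3, -2+7=5, -2+8=6
a = 0: 0+-5=-5, 0+5=5, 0+7=7, 0+8=8
Collecting distinct sums: A + B = {-12, -10, -9, -7, -5, -2, 0, 1, 2, 3, 4, 5, 6, 7, 8}
|A + B| = 15

A + B = {-12, -10, -9, -7, -5, -2, 0, 1, 2, 3, 4, 5, 6, 7, 8}


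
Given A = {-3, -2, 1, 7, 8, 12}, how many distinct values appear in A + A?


A + A = {a + a' : a, a' ∈ A}; |A| = 6.
General bounds: 2|A| - 1 ≤ |A + A| ≤ |A|(|A|+1)/2, i.e. 11 ≤ |A + A| ≤ 21.
Lower bound 2|A|-1 is attained iff A is an arithmetic progression.
Enumerate sums a + a' for a ≤ a' (symmetric, so this suffices):
a = -3: -3+-3=-6, -3+-2=-5, -3+1=-2, -3+7=4, -3+8=5, -3+12=9
a = -2: -2+-2=-4, -2+1=-1, -2+7=5, -2+8=6, -2+12=10
a = 1: 1+1=2, 1+7=8, 1+8=9, 1+12=13
a = 7: 7+7=14, 7+8=15, 7+12=19
a = 8: 8+8=16, 8+12=20
a = 12: 12+12=24
Distinct sums: {-6, -5, -4, -2, -1, 2, 4, 5, 6, 8, 9, 10, 13, 14, 15, 16, 19, 20, 24}
|A + A| = 19

|A + A| = 19


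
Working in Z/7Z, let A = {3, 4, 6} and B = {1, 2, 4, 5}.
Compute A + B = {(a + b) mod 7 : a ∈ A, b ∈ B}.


Work in Z/7Z: reduce every sum a + b modulo 7.
Enumerate all 12 pairs:
a = 3: 3+1=4, 3+2=5, 3+4=0, 3+5=1
a = 4: 4+1=5, 4+2=6, 4+4=1, 4+5=2
a = 6: 6+1=0, 6+2=1, 6+4=3, 6+5=4
Distinct residues collected: {0, 1, 2, 3, 4, 5, 6}
|A + B| = 7 (out of 7 total residues).

A + B = {0, 1, 2, 3, 4, 5, 6}


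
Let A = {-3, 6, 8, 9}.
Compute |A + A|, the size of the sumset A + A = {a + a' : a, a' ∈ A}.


A + A = {a + a' : a, a' ∈ A}; |A| = 4.
General bounds: 2|A| - 1 ≤ |A + A| ≤ |A|(|A|+1)/2, i.e. 7 ≤ |A + A| ≤ 10.
Lower bound 2|A|-1 is attained iff A is an arithmetic progression.
Enumerate sums a + a' for a ≤ a' (symmetric, so this suffices):
a = -3: -3+-3=-6, -3+6=3, -3+8=5, -3+9=6
a = 6: 6+6=12, 6+8=14, 6+9=15
a = 8: 8+8=16, 8+9=17
a = 9: 9+9=18
Distinct sums: {-6, 3, 5, 6, 12, 14, 15, 16, 17, 18}
|A + A| = 10

|A + A| = 10


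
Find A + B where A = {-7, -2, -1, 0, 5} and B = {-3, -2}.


A + B = {a + b : a ∈ A, b ∈ B}.
Enumerate all |A|·|B| = 5·2 = 10 pairs (a, b) and collect distinct sums.
a = -7: -7+-3=-10, -7+-2=-9
a = -2: -2+-3=-5, -2+-2=-4
a = -1: -1+-3=-4, -1+-2=-3
a = 0: 0+-3=-3, 0+-2=-2
a = 5: 5+-3=2, 5+-2=3
Collecting distinct sums: A + B = {-10, -9, -5, -4, -3, -2, 2, 3}
|A + B| = 8

A + B = {-10, -9, -5, -4, -3, -2, 2, 3}


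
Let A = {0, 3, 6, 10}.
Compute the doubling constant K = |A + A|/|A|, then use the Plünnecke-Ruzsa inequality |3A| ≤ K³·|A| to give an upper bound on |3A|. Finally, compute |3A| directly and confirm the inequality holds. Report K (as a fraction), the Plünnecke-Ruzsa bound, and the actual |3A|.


|A| = 4.
Step 1: Compute A + A by enumerating all 16 pairs.
A + A = {0, 3, 6, 9, 10, 12, 13, 16, 20}, so |A + A| = 9.
Step 2: Doubling constant K = |A + A|/|A| = 9/4 = 9/4 ≈ 2.2500.
Step 3: Plünnecke-Ruzsa gives |3A| ≤ K³·|A| = (2.2500)³ · 4 ≈ 45.5625.
Step 4: Compute 3A = A + A + A directly by enumerating all triples (a,b,c) ∈ A³; |3A| = 16.
Step 5: Check 16 ≤ 45.5625? Yes ✓.

K = 9/4, Plünnecke-Ruzsa bound K³|A| ≈ 45.5625, |3A| = 16, inequality holds.


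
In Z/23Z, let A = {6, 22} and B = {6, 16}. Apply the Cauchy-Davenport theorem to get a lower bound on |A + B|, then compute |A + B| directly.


Cauchy-Davenport: |A + B| ≥ min(p, |A| + |B| - 1) for A, B nonempty in Z/pZ.
|A| = 2, |B| = 2, p = 23.
CD lower bound = min(23, 2 + 2 - 1) = min(23, 3) = 3.
Compute A + B mod 23 directly:
a = 6: 6+6=12, 6+16=22
a = 22: 22+6=5, 22+16=15
A + B = {5, 12, 15, 22}, so |A + B| = 4.
Verify: 4 ≥ 3? Yes ✓.

CD lower bound = 3, actual |A + B| = 4.


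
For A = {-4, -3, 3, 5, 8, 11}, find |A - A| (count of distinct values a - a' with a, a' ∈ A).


A - A = {a - a' : a, a' ∈ A}; |A| = 6.
Bounds: 2|A|-1 ≤ |A - A| ≤ |A|² - |A| + 1, i.e. 11 ≤ |A - A| ≤ 31.
Note: 0 ∈ A - A always (from a - a). The set is symmetric: if d ∈ A - A then -d ∈ A - A.
Enumerate nonzero differences d = a - a' with a > a' (then include -d):
Positive differences: {1, 2, 3, 5, 6, 7, 8, 9, 11, 12, 14, 15}
Full difference set: {0} ∪ (positive diffs) ∪ (negative diffs).
|A - A| = 1 + 2·12 = 25 (matches direct enumeration: 25).

|A - A| = 25


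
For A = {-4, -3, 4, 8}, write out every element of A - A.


A - A = {a - a' : a, a' ∈ A}.
Compute a - a' for each ordered pair (a, a'):
a = -4: -4--4=0, -4--3=-1, -4-4=-8, -4-8=-12
a = -3: -3--4=1, -3--3=0, -3-4=-7, -3-8=-11
a = 4: 4--4=8, 4--3=7, 4-4=0, 4-8=-4
a = 8: 8--4=12, 8--3=11, 8-4=4, 8-8=0
Collecting distinct values (and noting 0 appears from a-a):
A - A = {-12, -11, -8, -7, -4, -1, 0, 1, 4, 7, 8, 11, 12}
|A - A| = 13

A - A = {-12, -11, -8, -7, -4, -1, 0, 1, 4, 7, 8, 11, 12}
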